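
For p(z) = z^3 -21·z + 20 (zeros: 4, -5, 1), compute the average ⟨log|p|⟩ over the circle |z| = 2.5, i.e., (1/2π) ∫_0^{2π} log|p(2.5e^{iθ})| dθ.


Zeros: -5, 1, 4; r = 2.5.
Inside |z| < r: 1. Outside (|z| ≥ r): -5, 4.
p(0) = 20, so log|p(0)| = log(20) = 2.9957.
Apply Jensen: I(r) = log|p(0)| + Σ_k log(r/|z_k|), summed over zeros inside |z| < r.
  log(r/|z_k|) for z_k = 1: log(2.5/1) = 0.9163
  Outside zeros (-5, 4) contribute nothing to the Jensen sum.
Sum over inside zeros: 0.9163.
I(r) = log|p(0)| + (inside sum) = 2.9957 + 0.9163 = 3.9120.
Note: since some zeros are outside |z| ≤ r, the simplified n·log(r) form does NOT apply — only the inside zeros contribute.

I(r) ≈ 3.9120.


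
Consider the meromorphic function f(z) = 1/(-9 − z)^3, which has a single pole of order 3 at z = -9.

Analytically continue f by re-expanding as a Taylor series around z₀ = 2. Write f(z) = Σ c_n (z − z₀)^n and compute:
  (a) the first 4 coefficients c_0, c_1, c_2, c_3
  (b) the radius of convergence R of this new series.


Let w = z − z₀, so z = z₀ + w.
Then -9 − z = -9 − (z₀ + w) = (-9 − z₀) − w = -11 − w.
f(z) = 1/(-11 − w)^3 = (1/(-11)^3) · (1 − w/(-11))^{−3}.
By the binomial series (1−u)^{−3} = Σ_{n≥0} C(n+2, 2) u^n for |u|<1, with u = w/(-11):
  c_n = C(n+2, 2) / (-11)^(n+3).
  c_0 = 1/(-11)^3 = -1/1331.
  c_1 = 3/(-11)^4 = 3/14641.
  c_2 = 6/(-11)^5 = -6/161051.
  c_3 = 10/(-11)^6 = 10/1771561.
The series is valid for |w/d| < 1, i.e. |z − z₀| < |d|.
Radius of convergence: R = |-9 − z₀| = |-11| = 11 (distance from z₀ to the singularity z = -9).

c_0 = -1/1331, c_1 = 3/14641, c_2 = -6/161051, c_3 = 10/1771561; R = 11.


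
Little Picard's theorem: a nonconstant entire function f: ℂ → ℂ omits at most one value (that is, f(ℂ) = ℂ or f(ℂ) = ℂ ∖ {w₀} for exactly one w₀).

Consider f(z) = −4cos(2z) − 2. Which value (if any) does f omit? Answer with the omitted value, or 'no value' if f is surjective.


Little Picard bounds the complement of f(ℂ) to at most one point.
cos is entire and surjective onto ℂ: for every w ∈ ℂ, cos(ζ) = w has a solution ζ ∈ ℂ (e.g., via the complex inverse arccos). With ζ = 2z this gives z = ζ/(2). Then -4·cos(2z) takes every value in -4·ℂ = ℂ, and adding -2 is a bijection of ℂ. So f is surjective and omits no value. (Note: only on the real line is cos bounded by [−1, 1].)

Omitted value: no value.


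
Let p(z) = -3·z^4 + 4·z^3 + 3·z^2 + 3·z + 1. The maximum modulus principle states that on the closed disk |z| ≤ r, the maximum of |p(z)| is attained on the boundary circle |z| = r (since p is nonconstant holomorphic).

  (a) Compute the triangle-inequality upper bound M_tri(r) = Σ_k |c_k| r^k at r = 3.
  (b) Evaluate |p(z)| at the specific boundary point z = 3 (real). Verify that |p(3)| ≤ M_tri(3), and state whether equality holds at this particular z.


Coefficients: c_0 = 1, c_1 = 3, c_2 = 3, c_3 = 4, c_4 = -3. Radius r = 3.
Part (a). Triangle bound: M_tri(r) = Σ_k |c_k| r^k
  = |1|·3^0 + |3|·3^1 + |3|·3^2 + |4|·3^3 + |-3|·3^4
  = 1 + 9 + 27 + 108 + 243 = 388.
This bounds M(r) := max_{|z|=r} |p(z)| from above; equality holds iff all terms c_k z^k can be made to align in phase at a single z on |z|=r.
Part (b). At z = 3 (real, on the circle |z| = r):
  p(3) = (1)·3^0 + (3)·3^1 + (3)·3^2 + (4)·3^3 + (-3)·3^4 = -98.
  |p(3)| = 98.
Check: |p(3)| = 98 ≤ 388 = M_tri(3). ✓ Equality does not hold at z = 3 (the coefficients have mixed signs, so the terms do not all align in phase there).

M_tri(3) = 388; |p(3)| = 98; equality at z=3: no.


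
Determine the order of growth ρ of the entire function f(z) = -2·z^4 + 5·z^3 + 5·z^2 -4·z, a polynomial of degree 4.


|f(z)| ≤ Σ|c_k|·r^k = O(r^4) as r → ∞. Polynomial growth is O(e^{r^ε}) for every ε > 0 (since r^4/e^{r^ε} → 0), so ρ ≤ ε for all ε > 0, i.e. ρ = 0. Every nonconstant polynomial has order 0.
Therefore ρ = 0.

Order ρ = 0.


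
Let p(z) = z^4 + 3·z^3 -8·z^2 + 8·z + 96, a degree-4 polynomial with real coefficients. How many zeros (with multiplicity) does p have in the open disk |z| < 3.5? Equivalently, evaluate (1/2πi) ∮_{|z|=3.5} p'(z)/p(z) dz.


The zeros of p are: (2 + 2i), (2 - 2i), -3, -4.
Their magnitudes are: 2.828, 2.828, 3, 4.
Zeros with |z| < R = 3.5: (2 + 2i), (2 - 2i), -3.
Count = 3.
By the argument principle, (1/2πi) ∮_{|z|=R} p'(z)/p(z) dz equals exactly this count.

Number of zeros inside |z| < 3.5: 3.


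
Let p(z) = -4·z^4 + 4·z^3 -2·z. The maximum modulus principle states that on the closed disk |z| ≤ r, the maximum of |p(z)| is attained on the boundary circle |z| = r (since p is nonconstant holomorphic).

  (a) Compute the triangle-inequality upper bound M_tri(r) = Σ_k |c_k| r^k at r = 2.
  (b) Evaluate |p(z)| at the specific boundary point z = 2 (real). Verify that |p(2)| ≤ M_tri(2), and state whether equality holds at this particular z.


Coefficients: c_0 = 0, c_1 = -2, c_2 = 0, c_3 = 4, c_4 = -4. Radius r = 2.
Part (a). Triangle bound: M_tri(r) = Σ_k |c_k| r^k
  = |0|·2^0 + |-2|·2^1 + |0|·2^2 + |4|·2^3 + |-4|·2^4
  = 0 + 4 + 0 + 32 + 64 = 100.
This bounds M(r) := max_{|z|=r} |p(z)| from above; equality holds iff all terms c_k z^k can be made to align in phase at a single z on |z|=r.
Part (b). At z = 2 (real, on the circle |z| = r):
  p(2) = (0)·2^0 + (-2)·2^1 + (0)·2^2 + (4)·2^3 + (-4)·2^4 = -36.
  |p(2)| = 36.
Check: |p(2)| = 36 ≤ 100 = M_tri(2). ✓ Equality does not hold at z = 2 (the coefficients have mixed signs, so the terms do not all align in phase there).

M_tri(2) = 100; |p(2)| = 36; equality at z=2: no.


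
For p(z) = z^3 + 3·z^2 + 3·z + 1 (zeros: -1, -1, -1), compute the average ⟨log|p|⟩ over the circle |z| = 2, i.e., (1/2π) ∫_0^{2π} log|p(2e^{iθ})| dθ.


Zeros: -1, -1, -1; r = 2.
Inside |z| < r: -1, -1, -1. Outside (|z| ≥ r): ∅.
p(0) = 1, so log|p(0)| = log(1) = 0.0000.
Apply Jensen: I(r) = log|p(0)| + Σ_k log(r/|z_k|), summed over zeros inside |z| < r.
  log(r/|z_k|) for z_k = -1: log(2/1) = 0.6931
  log(r/|z_k|) for z_k = -1: log(2/1) = 0.6931
  log(r/|z_k|) for z_k = -1: log(2/1) = 0.6931
Sum over inside zeros: 2.0794.
I(r) = log|p(0)| + (inside sum) = 0.0000 + 2.0794 = 2.0794.
Closed form (all zeros inside, monic): I(r) = n·log(r) = 3·log(2) = 2.0794. ✓

I(r) ≈ 2.0794.


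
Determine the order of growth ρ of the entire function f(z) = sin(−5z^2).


Write sin(w) = (e^{iw} ± e^{−iw})/(2 or 2i), so |sin(w)| ≤ e^{|w|}. With w = −5z^2, |w| ≤ 5r^2 + 0 on |z|=r, giving M(r) ≤ e^{5r^2 + 0} and ρ ≤ 2. For the lower bound, choose z on |z|=r with -5z^2 purely imaginary of modulus 5r^2; then |sin(−5z^2)| grows like e^{5r^2}/2, so ρ ≥ 2. Hence ρ = 2.
Therefore ρ = 2.

Order ρ = 2.


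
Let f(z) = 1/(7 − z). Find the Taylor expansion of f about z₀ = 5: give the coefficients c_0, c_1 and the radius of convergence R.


Let w = z − z₀, so z = z₀ + w.
Then 7 − z = 7 − (z₀ + w) = (7 − z₀) − w = 2 − w.
f(z) = 1/(2 − w) = (1/(2)) · 1/(1 − w/(2)) = Σ_{n≥0} w^n / (2)^(n+1).
So c_n = 1/(2)^(n+1):
  c_0 = 1/(2)^1 = 1/2.
  c_1 = 1/(2)^2 = 1/4.
The series is valid for |w/d| < 1, i.e. |z − z₀| < |d|.
Radius of convergence: R = |7 − z₀| = |2| = 2 (distance from z₀ to the singularity z = 7).

c_0 = 1/2, c_1 = 1/4; R = 2.


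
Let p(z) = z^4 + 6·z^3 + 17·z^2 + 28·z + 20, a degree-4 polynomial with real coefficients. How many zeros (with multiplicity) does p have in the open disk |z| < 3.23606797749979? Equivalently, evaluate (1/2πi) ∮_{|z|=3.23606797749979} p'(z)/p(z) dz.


The zeros of p are: -2, -2, (-1 + 2i), (-1 - 2i).
Their magnitudes are: 2, 2, 2.236, 2.236.
Zeros with |z| < R = 3.23606797749979: -2, -2, (-1 + 2i), (-1 - 2i).
Count = 4.
By the argument principle, (1/2πi) ∮_{|z|=R} p'(z)/p(z) dz equals exactly this count.

Number of zeros inside |z| < 3.23606797749979: 4.


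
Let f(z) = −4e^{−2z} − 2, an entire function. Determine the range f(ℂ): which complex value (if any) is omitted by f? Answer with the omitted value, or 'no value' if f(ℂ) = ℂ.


Little Picard bounds the complement of f(ℂ) to at most one point.
e^{−2z} is never zero on ℂ, so -4·e^{−2z} takes every value in ℂ ∖ {0}. Adding -2 shifts the range to ℂ ∖ {-2}. Thus f omits exactly the value -2.

Omitted value: -2.


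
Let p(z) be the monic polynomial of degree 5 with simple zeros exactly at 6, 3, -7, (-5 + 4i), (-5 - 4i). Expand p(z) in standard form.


The polynomial is p(z) = ∏_{α ∈ S} (z − α), where S = {6, 3, -7, (-5 + 4i), (-5 - 4i)}.
Expanding the product yields: p(z) = z^5 + 8·z^4 -24·z^3 -406·z^2 -585·z + 5166.
Note conjugate pairs combine to real quadratics: (z − (-5+4i))(z − (-5−4i)) = z² + 10z + 41.
The resulting polynomial has degree 5 and real coefficients as required.

p(z) = z^5 + 8·z^4 -24·z^3 -406·z^2 -585·z + 5166.


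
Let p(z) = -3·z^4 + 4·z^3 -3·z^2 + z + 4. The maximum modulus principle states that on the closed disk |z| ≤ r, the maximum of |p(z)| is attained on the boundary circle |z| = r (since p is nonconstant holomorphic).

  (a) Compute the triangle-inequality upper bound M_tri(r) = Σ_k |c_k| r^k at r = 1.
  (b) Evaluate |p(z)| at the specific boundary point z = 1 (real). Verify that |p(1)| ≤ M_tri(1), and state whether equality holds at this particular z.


Coefficients: c_0 = 4, c_1 = 1, c_2 = -3, c_3 = 4, c_4 = -3. Radius r = 1.
Part (a). Triangle bound: M_tri(r) = Σ_k |c_k| r^k
  = |4|·1^0 + |1|·1^1 + |-3|·1^2 + |4|·1^3 + |-3|·1^4
  = 4 + 1 + 3 + 4 + 3 = 15.
This bounds M(r) := max_{|z|=r} |p(z)| from above; equality holds iff all terms c_k z^k can be made to align in phase at a single z on |z|=r.
Part (b). At z = 1 (real, on the circle |z| = r):
  p(1) = (4)·1^0 + (1)·1^1 + (-3)·1^2 + (4)·1^3 + (-3)·1^4 = 3.
  |p(1)| = 3.
Check: |p(1)| = 3 ≤ 15 = M_tri(1). ✓ Equality does not hold at z = 1 (the coefficients have mixed signs, so the terms do not all align in phase there).

M_tri(1) = 15; |p(1)| = 3; equality at z=1: no.


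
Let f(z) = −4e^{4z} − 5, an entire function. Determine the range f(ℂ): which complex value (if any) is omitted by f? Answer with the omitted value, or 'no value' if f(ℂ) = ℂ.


Little Picard bounds the complement of f(ℂ) to at most one point.
e^{4z} is never zero on ℂ, so -4·e^{4z} takes every value in ℂ ∖ {0}. Adding -5 shifts the range to ℂ ∖ {-5}. Thus f omits exactly the value -5.

Omitted value: -5.


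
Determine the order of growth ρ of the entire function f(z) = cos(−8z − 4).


cos(w) is a linear combination of e^{iw} and e^{−iw} (or e^w, e^{−w} in the hyperbolic case), so |cos(w)| ≤ e^{|w|}. With w = −8z − 4, |w| ≤ 8|z| + 4 = 8r + 4 on |z| = r, giving M(r) ≤ e^{8r + 4}, so ρ ≤ 1. On a suitable ray (z = it for sin/cos; z = t for sinh/cosh, t real → ∞), |cos(−8z − 4)| grows like e^{8|t|}/2, so ρ ≥ 1. Hence ρ = 1.
Therefore ρ = 1.

Order ρ = 1.


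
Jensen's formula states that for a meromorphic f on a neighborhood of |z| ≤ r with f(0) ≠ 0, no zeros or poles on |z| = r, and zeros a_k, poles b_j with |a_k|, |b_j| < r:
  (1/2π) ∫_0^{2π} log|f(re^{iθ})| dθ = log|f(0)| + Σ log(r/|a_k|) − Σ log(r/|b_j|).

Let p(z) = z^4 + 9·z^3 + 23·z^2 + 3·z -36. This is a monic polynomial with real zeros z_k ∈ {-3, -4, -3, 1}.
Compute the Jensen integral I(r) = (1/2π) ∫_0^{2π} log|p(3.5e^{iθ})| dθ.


Zeros: -4, -3, -3, 1; r = 3.5.
Inside |z| < r: -3, -3, 1. Outside (|z| ≥ r): -4.
p(0) = -36, so log|p(0)| = log(36) = 3.5835.
Apply Jensen: I(r) = log|p(0)| + Σ_k log(r/|z_k|), summed over zeros inside |z| < r.
  log(r/|z_k|) for z_k = -3: log(3.5/3) = 0.1542
  log(r/|z_k|) for z_k = -3: log(3.5/3) = 0.1542
  log(r/|z_k|) for z_k = 1: log(3.5/1) = 1.2528
  Outside zeros (-4) contribute nothing to the Jensen sum.
Sum over inside zeros: 1.5611.
I(r) = log|p(0)| + (inside sum) = 3.5835 + 1.5611 = 5.1446.
Note: since some zeros are outside |z| ≤ r, the simplified n·log(r) form does NOT apply — only the inside zeros contribute.

I(r) ≈ 5.1446.


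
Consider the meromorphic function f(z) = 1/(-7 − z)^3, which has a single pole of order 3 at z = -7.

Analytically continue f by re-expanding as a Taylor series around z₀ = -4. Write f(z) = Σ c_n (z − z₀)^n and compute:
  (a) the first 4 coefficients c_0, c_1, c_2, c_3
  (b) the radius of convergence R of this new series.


Let w = z − z₀, so z = z₀ + w.
Then -7 − z = -7 − (z₀ + w) = (-7 − z₀) − w = -3 − w.
f(z) = 1/(-3 − w)^3 = (1/(-3)^3) · (1 − w/(-3))^{−3}.
By the binomial series (1−u)^{−3} = Σ_{n≥0} C(n+2, 2) u^n for |u|<1, with u = w/(-3):
  c_n = C(n+2, 2) / (-3)^(n+3).
  c_0 = 1/(-3)^3 = -1/27.
  c_1 = 3/(-3)^4 = 1/27.
  c_2 = 6/(-3)^5 = -2/81.
  c_3 = 10/(-3)^6 = 10/729.
The series is valid for |w/d| < 1, i.e. |z − z₀| < |d|.
Radius of convergence: R = |-7 − z₀| = |-3| = 3 (distance from z₀ to the singularity z = -7).

c_0 = -1/27, c_1 = 1/27, c_2 = -2/81, c_3 = 10/729; R = 3.


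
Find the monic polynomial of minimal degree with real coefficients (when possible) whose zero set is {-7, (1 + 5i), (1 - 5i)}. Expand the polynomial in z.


The polynomial is p(z) = ∏_{α ∈ S} (z − α), where S = {-7, (1 + 5i), (1 - 5i)}.
Expanding the product yields: p(z) = z^3 + 5·z^2 + 12·z + 182.
Note conjugate pairs combine to real quadratics: (z − (1+5i))(z − (1−5i)) = z² − 2z + 26.
The resulting polynomial has degree 3 and real coefficients as required.

p(z) = z^3 + 5·z^2 + 12·z + 182.


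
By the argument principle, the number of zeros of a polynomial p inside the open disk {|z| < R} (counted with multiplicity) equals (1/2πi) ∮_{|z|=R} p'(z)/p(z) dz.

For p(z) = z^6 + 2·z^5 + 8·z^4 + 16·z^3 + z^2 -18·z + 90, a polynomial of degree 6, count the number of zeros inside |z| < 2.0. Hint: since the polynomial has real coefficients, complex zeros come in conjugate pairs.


The zeros of p are: (1 + 1i), (1 - 1i), (-2 + 1i), (-2 - 1i), (0 + 3i), (0 - 3i).
Their magnitudes are: 1.414, 1.414, 2.236, 2.236, 3, 3.
Zeros with |z| < R = 2.0: (1 + 1i), (1 - 1i).
Count = 2.
By the argument principle, (1/2πi) ∮_{|z|=R} p'(z)/p(z) dz equals exactly this count.

Number of zeros inside |z| < 2.0: 2.


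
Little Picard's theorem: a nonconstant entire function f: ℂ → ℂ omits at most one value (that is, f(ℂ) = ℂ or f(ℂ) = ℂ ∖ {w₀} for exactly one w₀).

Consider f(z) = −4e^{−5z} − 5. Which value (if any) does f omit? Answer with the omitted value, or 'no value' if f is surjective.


Little Picard bounds the complement of f(ℂ) to at most one point.
e^{−5z} is never zero on ℂ, so -4·e^{−5z} takes every value in ℂ ∖ {0}. Adding -5 shifts the range to ℂ ∖ {-5}. Thus f omits exactly the value -5.

Omitted value: -5.


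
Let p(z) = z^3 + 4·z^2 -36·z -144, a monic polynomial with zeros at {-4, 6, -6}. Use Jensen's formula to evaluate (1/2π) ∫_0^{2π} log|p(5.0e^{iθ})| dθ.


Zeros: -6, -4, 6; r = 5.0.
Inside |z| < r: -4. Outside (|z| ≥ r): -6, 6.
p(0) = -144, so log|p(0)| = log(144) = 4.9698.
Apply Jensen: I(r) = log|p(0)| + Σ_k log(r/|z_k|), summed over zeros inside |z| < r.
  log(r/|z_k|) for z_k = -4: log(5.0/4) = 0.2231
  Outside zeros (-6, 6) contribute nothing to the Jensen sum.
Sum over inside zeros: 0.2231.
I(r) = log|p(0)| + (inside sum) = 4.9698 + 0.2231 = 5.1930.
Note: since some zeros are outside |z| ≤ r, the simplified n·log(r) form does NOT apply — only the inside zeros contribute.

I(r) ≈ 5.1930.


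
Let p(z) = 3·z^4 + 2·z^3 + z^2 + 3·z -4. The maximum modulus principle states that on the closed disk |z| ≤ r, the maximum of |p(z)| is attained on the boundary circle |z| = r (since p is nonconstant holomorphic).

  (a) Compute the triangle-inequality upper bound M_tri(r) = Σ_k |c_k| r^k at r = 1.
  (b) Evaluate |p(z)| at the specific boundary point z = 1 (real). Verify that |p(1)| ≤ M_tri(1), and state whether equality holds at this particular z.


Coefficients: c_0 = -4, c_1 = 3, c_2 = 1, c_3 = 2, c_4 = 3. Radius r = 1.
Part (a). Triangle bound: M_tri(r) = Σ_k |c_k| r^k
  = |-4|·1^0 + |3|·1^1 + |1|·1^2 + |2|·1^3 + |3|·1^4
  = 4 + 3 + 1 + 2 + 3 = 13.
This bounds M(r) := max_{|z|=r} |p(z)| from above; equality holds iff all terms c_k z^k can be made to align in phase at a single z on |z|=r.
Part (b). At z = 1 (real, on the circle |z| = r):
  p(1) = (-4)·1^0 + (3)·1^1 + (1)·1^2 + (2)·1^3 + (3)·1^4 = 5.
  |p(1)| = 5.
Check: |p(1)| = 5 ≤ 13 = M_tri(1). ✓ Equality does not hold at z = 1 (the coefficients have mixed signs, so the terms do not all align in phase there).

M_tri(1) = 13; |p(1)| = 5; equality at z=1: no.


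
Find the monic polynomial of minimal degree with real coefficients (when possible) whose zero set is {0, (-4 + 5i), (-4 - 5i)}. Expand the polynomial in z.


The polynomial is p(z) = ∏_{α ∈ S} (z − α), where S = {0, (-4 + 5i), (-4 - 5i)}.
Expanding the product yields: p(z) = z^3 + 8·z^2 + 41·z.
Note conjugate pairs combine to real quadratics: (z − (-4+5i))(z − (-4−5i)) = z² + 8z + 41.
The resulting polynomial has degree 3 and real coefficients as required.

p(z) = z^3 + 8·z^2 + 41·z.


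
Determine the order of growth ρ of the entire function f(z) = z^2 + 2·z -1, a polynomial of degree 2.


|f(z)| ≤ Σ|c_k|·r^k = O(r^2) as r → ∞. Polynomial growth is O(e^{r^ε}) for every ε > 0 (since r^2/e^{r^ε} → 0), so ρ ≤ ε for all ε > 0, i.e. ρ = 0. Every nonconstant polynomial has order 0.
Therefore ρ = 0.

Order ρ = 0.


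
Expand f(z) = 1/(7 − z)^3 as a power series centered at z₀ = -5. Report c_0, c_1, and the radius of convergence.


Let w = z − z₀, so z = z₀ + w.
Then 7 − z = 7 − (z₀ + w) = (7 − z₀) − w = 12 − w.
f(z) = 1/(12 − w)^3 = (1/(12)^3) · (1 − w/(12))^{−3}.
By the binomial series (1−u)^{−3} = Σ_{n≥0} C(n+2, 2) u^n for |u|<1, with u = w/(12):
  c_n = C(n+2, 2) / (12)^(n+3).
  c_0 = 1/(12)^3 = 1/1728.
  c_1 = 3/(12)^4 = 1/6912.
The series is valid for |w/d| < 1, i.e. |z − z₀| < |d|.
Radius of convergence: R = |7 − z₀| = |12| = 12 (distance from z₀ to the singularity z = 7).

c_0 = 1/1728, c_1 = 1/6912; R = 12.


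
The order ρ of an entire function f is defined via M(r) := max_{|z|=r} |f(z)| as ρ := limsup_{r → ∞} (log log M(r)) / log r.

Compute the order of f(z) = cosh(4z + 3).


cosh(w) is a linear combination of e^{iw} and e^{−iw} (or e^w, e^{−w} in the hyperbolic case), so |cosh(w)| ≤ e^{|w|}. With w = 4z + 3, |w| ≤ 4|z| + 3 = 4r + 3 on |z| = r, giving M(r) ≤ e^{4r + 3}, so ρ ≤ 1. On a suitable ray (z = it for sin/cos; z = t for sinh/cosh, t real → ∞), |cosh(4z + 3)| grows like e^{4|t|}/2, so ρ ≥ 1. Hence ρ = 1.
Therefore ρ = 1.

Order ρ = 1.


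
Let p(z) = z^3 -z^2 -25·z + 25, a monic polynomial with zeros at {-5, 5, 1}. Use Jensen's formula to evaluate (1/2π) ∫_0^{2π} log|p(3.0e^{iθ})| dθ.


Zeros: -5, 1, 5; r = 3.0.
Inside |z| < r: 1. Outside (|z| ≥ r): -5, 5.
p(0) = 25, so log|p(0)| = log(25) = 3.2189.
Apply Jensen: I(r) = log|p(0)| + Σ_k log(r/|z_k|), summed over zeros inside |z| < r.
  log(r/|z_k|) for z_k = 1: log(3.0/1) = 1.0986
  Outside zeros (-5, 5) contribute nothing to the Jensen sum.
Sum over inside zeros: 1.0986.
I(r) = log|p(0)| + (inside sum) = 3.2189 + 1.0986 = 4.3175.
Note: since some zeros are outside |z| ≤ r, the simplified n·log(r) form does NOT apply — only the inside zeros contribute.

I(r) ≈ 4.3175.


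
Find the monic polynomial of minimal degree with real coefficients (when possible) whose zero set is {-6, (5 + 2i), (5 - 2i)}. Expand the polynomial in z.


The polynomial is p(z) = ∏_{α ∈ S} (z − α), where S = {-6, (5 + 2i), (5 - 2i)}.
Expanding the product yields: p(z) = z^3 -4·z^2 -31·z + 174.
Note conjugate pairs combine to real quadratics: (z − (5+2i))(z − (5−2i)) = z² − 10z + 29.
The resulting polynomial has degree 3 and real coefficients as required.

p(z) = z^3 -4·z^2 -31·z + 174.


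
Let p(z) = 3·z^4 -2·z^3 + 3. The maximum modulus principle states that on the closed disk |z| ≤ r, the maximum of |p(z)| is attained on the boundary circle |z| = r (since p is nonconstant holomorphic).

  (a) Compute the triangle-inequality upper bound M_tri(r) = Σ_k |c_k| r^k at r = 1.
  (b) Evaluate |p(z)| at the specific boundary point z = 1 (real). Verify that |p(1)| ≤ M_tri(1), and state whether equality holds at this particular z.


Coefficients: c_0 = 3, c_1 = 0, c_2 = 0, c_3 = -2, c_4 = 3. Radius r = 1.
Part (a). Triangle bound: M_tri(r) = Σ_k |c_k| r^k
  = |3|·1^0 + |0|·1^1 + |0|·1^2 + |-2|·1^3 + |3|·1^4
  = 3 + 0 + 0 + 2 + 3 = 8.
This bounds M(r) := max_{|z|=r} |p(z)| from above; equality holds iff all terms c_k z^k can be made to align in phase at a single z on |z|=r.
Part (b). At z = 1 (real, on the circle |z| = r):
  p(1) = (3)·1^0 + (0)·1^1 + (0)·1^2 + (-2)·1^3 + (3)·1^4 = 4.
  |p(1)| = 4.
Check: |p(1)| = 4 ≤ 8 = M_tri(1). ✓ Equality does not hold at z = 1 (the coefficients have mixed signs, so the terms do not all align in phase there).

M_tri(1) = 8; |p(1)| = 4; equality at z=1: no.


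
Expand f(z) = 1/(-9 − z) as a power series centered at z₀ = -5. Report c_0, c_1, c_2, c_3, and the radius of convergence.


Let w = z − z₀, so z = z₀ + w.
Then -9 − z = -9 − (z₀ + w) = (-9 − z₀) − w = -4 − w.
f(z) = 1/(-4 − w) = (1/(-4)) · 1/(1 − w/(-4)) = Σ_{n≥0} w^n / (-4)^(n+1).
So c_n = 1/(-4)^(n+1):
  c_0 = 1/(-4)^1 = -1/4.
  c_1 = 1/(-4)^2 = 1/16.
  c_2 = 1/(-4)^3 = -1/64.
  c_3 = 1/(-4)^4 = 1/256.
The series is valid for |w/d| < 1, i.e. |z − z₀| < |d|.
Radius of convergence: R = |-9 − z₀| = |-4| = 4 (distance from z₀ to the singularity z = -9).

c_0 = -1/4, c_1 = 1/16, c_2 = -1/64, c_3 = 1/256; R = 4.


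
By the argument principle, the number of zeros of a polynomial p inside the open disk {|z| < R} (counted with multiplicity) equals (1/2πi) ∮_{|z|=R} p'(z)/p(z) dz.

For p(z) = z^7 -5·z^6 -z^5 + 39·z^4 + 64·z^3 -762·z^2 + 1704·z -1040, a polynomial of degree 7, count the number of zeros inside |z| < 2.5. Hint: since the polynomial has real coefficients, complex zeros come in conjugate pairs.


The zeros of p are: (2 + 2i), (2 - 2i), 1, (3 + 1i), (3 - 1i), (-3 + 2i), (-3 - 2i).
Their magnitudes are: 2.828, 2.828, 1, 3.162, 3.162, 3.606, 3.606.
Zeros with |z| < R = 2.5: 1.
Count = 1.
By the argument principle, (1/2πi) ∮_{|z|=R} p'(z)/p(z) dz equals exactly this count.

Number of zeros inside |z| < 2.5: 1.


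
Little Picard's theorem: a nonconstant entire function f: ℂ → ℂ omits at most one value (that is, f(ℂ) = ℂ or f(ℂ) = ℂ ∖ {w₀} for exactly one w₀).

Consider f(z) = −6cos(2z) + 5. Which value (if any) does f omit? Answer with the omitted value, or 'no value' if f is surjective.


Little Picard bounds the complement of f(ℂ) to at most one point.
cos is entire and surjective onto ℂ: for every w ∈ ℂ, cos(ζ) = w has a solution ζ ∈ ℂ (e.g., via the complex inverse arccos). With ζ = 2z this gives z = ζ/(2). Then -6·cos(2z) takes every value in -6·ℂ = ℂ, and adding 5 is a bijection of ℂ. So f is surjective and omits no value. (Note: only on the real line is cos bounded by [−1, 1].)

Omitted value: no value.


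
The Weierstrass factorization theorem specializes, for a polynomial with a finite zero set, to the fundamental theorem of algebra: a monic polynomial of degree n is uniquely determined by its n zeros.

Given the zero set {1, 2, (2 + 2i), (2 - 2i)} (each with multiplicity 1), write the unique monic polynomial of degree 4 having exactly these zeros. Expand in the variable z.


The polynomial is p(z) = ∏_{α ∈ S} (z − α), where S = {1, 2, (2 + 2i), (2 - 2i)}.
Expanding the product yields: p(z) = z^4 -7·z^3 + 22·z^2 -32·z + 16.
Note conjugate pairs combine to real quadratics: (z − (2+2i))(z − (2−2i)) = z² − 4z + 8.
The resulting polynomial has degree 4 and real coefficients as required.

p(z) = z^4 -7·z^3 + 22·z^2 -32·z + 16.


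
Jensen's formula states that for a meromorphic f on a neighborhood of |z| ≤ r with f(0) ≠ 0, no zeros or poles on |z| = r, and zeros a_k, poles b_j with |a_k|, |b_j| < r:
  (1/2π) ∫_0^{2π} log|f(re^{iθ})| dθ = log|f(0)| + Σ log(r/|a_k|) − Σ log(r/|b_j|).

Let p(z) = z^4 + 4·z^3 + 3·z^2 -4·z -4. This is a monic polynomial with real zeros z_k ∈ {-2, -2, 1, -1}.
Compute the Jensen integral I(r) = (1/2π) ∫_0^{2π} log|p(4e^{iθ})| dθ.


Zeros: -2, -2, -1, 1; r = 4.
Inside |z| < r: -2, -2, -1, 1. Outside (|z| ≥ r): ∅.
p(0) = -4, so log|p(0)| = log(4) = 1.3863.
Apply Jensen: I(r) = log|p(0)| + Σ_k log(r/|z_k|), summed over zeros inside |z| < r.
  log(r/|z_k|) for z_k = -2: log(4/2) = 0.6931
  log(r/|z_k|) for z_k = -2: log(4/2) = 0.6931
  log(r/|z_k|) for z_k = 1: log(4/1) = 1.3863
  log(r/|z_k|) for z_k = -1: log(4/1) = 1.3863
Sum over inside zeros: 4.1589.
I(r) = log|p(0)| + (inside sum) = 1.3863 + 4.1589 = 5.5452.
Closed form (all zeros inside, monic): I(r) = n·log(r) = 4·log(4) = 5.5452. ✓

I(r) ≈ 5.5452.


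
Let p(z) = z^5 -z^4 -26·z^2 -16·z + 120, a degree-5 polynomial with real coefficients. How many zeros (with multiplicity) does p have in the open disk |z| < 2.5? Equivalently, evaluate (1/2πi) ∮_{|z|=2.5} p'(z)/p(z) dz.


The zeros of p are: 3, 2, -2, (-1 + 3i), (-1 - 3i).
Their magnitudes are: 3, 2, 2, 3.162, 3.162.
Zeros with |z| < R = 2.5: 2, -2.
Count = 2.
By the argument principle, (1/2πi) ∮_{|z|=R} p'(z)/p(z) dz equals exactly this count.

Number of zeros inside |z| < 2.5: 2.


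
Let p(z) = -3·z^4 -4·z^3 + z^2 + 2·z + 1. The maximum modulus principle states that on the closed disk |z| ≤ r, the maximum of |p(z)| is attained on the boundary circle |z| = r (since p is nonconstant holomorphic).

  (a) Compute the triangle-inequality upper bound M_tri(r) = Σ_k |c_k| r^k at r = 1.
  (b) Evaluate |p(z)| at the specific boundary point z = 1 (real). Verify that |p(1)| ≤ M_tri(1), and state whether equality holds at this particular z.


Coefficients: c_0 = 1, c_1 = 2, c_2 = 1, c_3 = -4, c_4 = -3. Radius r = 1.
Part (a). Triangle bound: M_tri(r) = Σ_k |c_k| r^k
  = |1|·1^0 + |2|·1^1 + |1|·1^2 + |-4|·1^3 + |-3|·1^4
  = 1 + 2 + 1 + 4 + 3 = 11.
This bounds M(r) := max_{|z|=r} |p(z)| from above; equality holds iff all terms c_k z^k can be made to align in phase at a single z on |z|=r.
Part (b). At z = 1 (real, on the circle |z| = r):
  p(1) = (1)·1^0 + (2)·1^1 + (1)·1^2 + (-4)·1^3 + (-3)·1^4 = -3.
  |p(1)| = 3.
Check: |p(1)| = 3 ≤ 11 = M_tri(1). ✓ Equality does not hold at z = 1 (the coefficients have mixed signs, so the terms do not all align in phase there).

M_tri(1) = 11; |p(1)| = 3; equality at z=1: no.


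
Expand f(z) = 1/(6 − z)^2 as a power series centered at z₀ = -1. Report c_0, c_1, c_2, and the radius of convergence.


Let w = z − z₀, so z = z₀ + w.
Then 6 − z = 6 − (z₀ + w) = (6 − z₀) − w = 7 − w.
f(z) = 1/(7 − w)^2 = (1/(7)^2) · (1 − w/(7))^{−2}.
By the binomial series (1−u)^{−2} = Σ_{n≥0} C(n+1, 1) u^n for |u|<1, with u = w/(7):
  c_n = C(n+1, 1) / (7)^(n+2).
  c_0 = 1/(7)^2 = 1/49.
  c_1 = 2/(7)^3 = 2/343.
  c_2 = 3/(7)^4 = 3/2401.
The series is valid for |w/d| < 1, i.e. |z − z₀| < |d|.
Radius of convergence: R = |6 − z₀| = |7| = 7 (distance from z₀ to the singularity z = 6).

c_0 = 1/49, c_1 = 2/343, c_2 = 3/2401; R = 7.


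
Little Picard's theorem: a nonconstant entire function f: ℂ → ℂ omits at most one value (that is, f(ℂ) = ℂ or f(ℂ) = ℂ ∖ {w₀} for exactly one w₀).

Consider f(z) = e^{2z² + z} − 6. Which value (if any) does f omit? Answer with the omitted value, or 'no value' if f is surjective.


Little Picard bounds the complement of f(ℂ) to at most one point.
The exponent g(z) = 2z² + z is a nonconstant polynomial, hence surjective onto ℂ. So e^{g(z)} takes every value in {e^w : w ∈ ℂ} = ℂ ∖ {0}. Adding -6 shifts the range to ℂ ∖ {-6}. f omits exactly -6.

Omitted value: -6.


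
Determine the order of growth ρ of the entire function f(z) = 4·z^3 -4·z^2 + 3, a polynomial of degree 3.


|f(z)| ≤ Σ|c_k|·r^k = O(r^3) as r → ∞. Polynomial growth is O(e^{r^ε}) for every ε > 0 (since r^3/e^{r^ε} → 0), so ρ ≤ ε for all ε > 0, i.e. ρ = 0. Every nonconstant polynomial has order 0.
Therefore ρ = 0.

Order ρ = 0.


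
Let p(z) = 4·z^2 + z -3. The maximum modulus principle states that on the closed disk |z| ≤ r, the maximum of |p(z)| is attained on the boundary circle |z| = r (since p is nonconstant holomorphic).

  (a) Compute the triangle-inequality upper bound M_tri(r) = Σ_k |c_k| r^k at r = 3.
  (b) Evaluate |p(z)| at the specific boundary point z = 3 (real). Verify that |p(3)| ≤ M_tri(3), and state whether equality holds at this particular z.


Coefficients: c_0 = -3, c_1 = 1, c_2 = 4. Radius r = 3.
Part (a). Triangle bound: M_tri(r) = Σ_k |c_k| r^k
  = |-3|·3^0 + |1|·3^1 + |4|·3^2
  = 3 + 3 + 36 = 42.
This bounds M(r) := max_{|z|=r} |p(z)| from above; equality holds iff all terms c_k z^k can be made to align in phase at a single z on |z|=r.
Part (b). At z = 3 (real, on the circle |z| = r):
  p(3) = (-3)·3^0 + (1)·3^1 + (4)·3^2 = 36.
  |p(3)| = 36.
Check: |p(3)| = 36 ≤ 42 = M_tri(3). ✓ Equality does not hold at z = 3 (the coefficients have mixed signs, so the terms do not all align in phase there).

M_tri(3) = 42; |p(3)| = 36; equality at z=3: no.


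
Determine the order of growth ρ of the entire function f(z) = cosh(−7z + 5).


cosh(w) is a linear combination of e^{iw} and e^{−iw} (or e^w, e^{−w} in the hyperbolic case), so |cosh(w)| ≤ e^{|w|}. With w = −7z + 5, |w| ≤ 7|z| + 5 = 7r + 5 on |z| = r, giving M(r) ≤ e^{7r + 5}, so ρ ≤ 1. On a suitable ray (z = it for sin/cos; z = t for sinh/cosh, t real → ∞), |cosh(−7z + 5)| grows like e^{7|t|}/2, so ρ ≥ 1. Hence ρ = 1.
Therefore ρ = 1.

Order ρ = 1.


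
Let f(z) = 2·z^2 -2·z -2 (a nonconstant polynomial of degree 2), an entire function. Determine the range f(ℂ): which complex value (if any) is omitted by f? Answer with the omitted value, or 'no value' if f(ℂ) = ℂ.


Little Picard bounds the complement of f(ℂ) to at most one point.
For every w ∈ ℂ, the equation p(z) − w = 0 is a nonconstant polynomial in z and hence has at least one root by the fundamental theorem of algebra. So p is surjective onto ℂ, omitting no value.

Omitted value: no value.


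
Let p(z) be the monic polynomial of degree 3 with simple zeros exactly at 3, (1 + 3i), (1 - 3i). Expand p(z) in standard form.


The polynomial is p(z) = ∏_{α ∈ S} (z − α), where S = {3, (1 + 3i), (1 - 3i)}.
Expanding the product yields: p(z) = z^3 -5·z^2 + 16·z -30.
Note conjugate pairs combine to real quadratics: (z − (1+3i))(z − (1−3i)) = z² − 2z + 10.
The resulting polynomial has degree 3 and real coefficients as required.

p(z) = z^3 -5·z^2 + 16·z -30.


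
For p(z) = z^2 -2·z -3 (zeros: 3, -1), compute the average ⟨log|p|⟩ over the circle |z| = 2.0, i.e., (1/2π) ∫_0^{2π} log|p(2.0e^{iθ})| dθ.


Zeros: -1, 3; r = 2.0.
Inside |z| < r: -1. Outside (|z| ≥ r): 3.
p(0) = -3, so log|p(0)| = log(3) = 1.0986.
Apply Jensen: I(r) = log|p(0)| + Σ_k log(r/|z_k|), summed over zeros inside |z| < r.
  log(r/|z_k|) for z_k = -1: log(2.0/1) = 0.6931
  Outside zeros (3) contribute nothing to the Jensen sum.
Sum over inside zeros: 0.6931.
I(r) = log|p(0)| + (inside sum) = 1.0986 + 0.6931 = 1.7918.
Note: since some zeros are outside |z| ≤ r, the simplified n·log(r) form does NOT apply — only the inside zeros contribute.

I(r) ≈ 1.7918.


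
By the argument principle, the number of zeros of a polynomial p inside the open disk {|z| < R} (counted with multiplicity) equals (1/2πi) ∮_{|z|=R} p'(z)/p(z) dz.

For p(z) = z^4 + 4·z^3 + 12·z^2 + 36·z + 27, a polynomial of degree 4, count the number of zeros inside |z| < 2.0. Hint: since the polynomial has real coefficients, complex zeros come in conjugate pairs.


The zeros of p are: (0 + 3i), (0 - 3i), -1, -3.
Their magnitudes are: 3, 3, 1, 3.
Zeros with |z| < R = 2.0: -1.
Count = 1.
By the argument principle, (1/2πi) ∮_{|z|=R} p'(z)/p(z) dz equals exactly this count.

Number of zeros inside |z| < 2.0: 1.


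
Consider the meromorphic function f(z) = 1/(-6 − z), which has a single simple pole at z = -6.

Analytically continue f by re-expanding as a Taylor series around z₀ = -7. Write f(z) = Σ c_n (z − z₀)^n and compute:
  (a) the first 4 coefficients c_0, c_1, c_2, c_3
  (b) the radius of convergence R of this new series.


Let w = z − z₀, so z = z₀ + w.
Then -6 − z = -6 − (z₀ + w) = (-6 − z₀) − w = 1 − w.
f(z) = 1/(1 − w) = (1/(1)) · 1/(1 − w/(1)) = Σ_{n≥0} w^n / (1)^(n+1).
So c_n = 1/(1)^(n+1):
  c_0 = 1/(1)^1 = 1.
  c_1 = 1/(1)^2 = 1.
  c_2 = 1/(1)^3 = 1.
  c_3 = 1/(1)^4 = 1.
The series is valid for |w/d| < 1, i.e. |z − z₀| < |d|.
Radius of convergence: R = |-6 − z₀| = |1| = 1 (distance from z₀ to the singularity z = -6).

c_0 = 1, c_1 = 1, c_2 = 1, c_3 = 1; R = 1.


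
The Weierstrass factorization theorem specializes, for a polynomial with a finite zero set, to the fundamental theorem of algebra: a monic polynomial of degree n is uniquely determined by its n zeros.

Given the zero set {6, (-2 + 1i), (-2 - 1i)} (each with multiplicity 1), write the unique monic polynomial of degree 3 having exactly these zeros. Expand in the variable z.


The polynomial is p(z) = ∏_{α ∈ S} (z − α), where S = {6, (-2 + 1i), (-2 - 1i)}.
Expanding the product yields: p(z) = z^3 -2·z^2 -19·z -30.
Note conjugate pairs combine to real quadratics: (z − (-2+1i))(z − (-2−1i)) = z² + 4z + 5.
The resulting polynomial has degree 3 and real coefficients as required.

p(z) = z^3 -2·z^2 -19·z -30.


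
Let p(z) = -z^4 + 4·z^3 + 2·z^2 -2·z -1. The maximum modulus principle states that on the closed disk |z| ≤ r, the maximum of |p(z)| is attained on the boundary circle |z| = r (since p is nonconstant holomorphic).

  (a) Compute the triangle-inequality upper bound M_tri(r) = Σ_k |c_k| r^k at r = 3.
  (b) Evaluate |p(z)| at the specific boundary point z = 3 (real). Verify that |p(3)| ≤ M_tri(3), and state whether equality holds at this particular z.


Coefficients: c_0 = -1, c_1 = -2, c_2 = 2, c_3 = 4, c_4 = -1. Radius r = 3.
Part (a). Triangle bound: M_tri(r) = Σ_k |c_k| r^k
  = |-1|·3^0 + |-2|·3^1 + |2|·3^2 + |4|·3^3 + |-1|·3^4
  = 1 + 6 + 18 + 108 + 81 = 214.
This bounds M(r) := max_{|z|=r} |p(z)| from above; equality holds iff all terms c_k z^k can be made to align in phase at a single z on |z|=r.
Part (b). At z = 3 (real, on the circle |z| = r):
  p(3) = (-1)·3^0 + (-2)·3^1 + (2)·3^2 + (4)·3^3 + (-1)·3^4 = 38.
  |p(3)| = 38.
Check: |p(3)| = 38 ≤ 214 = M_tri(3). ✓ Equality does not hold at z = 3 (the coefficients have mixed signs, so the terms do not all align in phase there).

M_tri(3) = 214; |p(3)| = 38; equality at z=3: no.


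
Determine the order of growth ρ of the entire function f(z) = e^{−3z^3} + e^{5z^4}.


Each summand is entire of order 3 and 4 respectively (as in the single-exponential case). The order of a sum is at most the max of the orders, so ρ ≤ 4. For the lower bound: on |z|=r choose arg z so that 5z^4 is real positive; then |e^{5z^4}| = e^{5r^4} while |e^{-3z^3}| ≤ e^{3r^3} = o(e^{5r^4}). So |f| ≥ e^{5r^4}(1 − o(1)) and ρ ≥ 4. Hence ρ = max(3, 4) = 4.
Therefore ρ = 4.

Order ρ = 4.


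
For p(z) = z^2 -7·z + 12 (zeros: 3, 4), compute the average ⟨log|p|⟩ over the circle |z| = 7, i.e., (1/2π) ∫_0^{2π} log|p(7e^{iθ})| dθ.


Zeros: 3, 4; r = 7.
Inside |z| < r: 3, 4. Outside (|z| ≥ r): ∅.
p(0) = 12, so log|p(0)| = log(12) = 2.4849.
Apply Jensen: I(r) = log|p(0)| + Σ_k log(r/|z_k|), summed over zeros inside |z| < r.
  log(r/|z_k|) for z_k = 3: log(7/3) = 0.8473
  log(r/|z_k|) for z_k = 4: log(7/4) = 0.5596
Sum over inside zeros: 1.4069.
I(r) = log|p(0)| + (inside sum) = 2.4849 + 1.4069 = 3.8918.
Closed form (all zeros inside, monic): I(r) = n·log(r) = 2·log(7) = 3.8918. ✓

I(r) ≈ 3.8918.


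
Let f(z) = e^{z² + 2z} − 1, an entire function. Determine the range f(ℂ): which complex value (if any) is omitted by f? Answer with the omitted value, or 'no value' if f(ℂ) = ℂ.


Little Picard bounds the complement of f(ℂ) to at most one point.
The exponent g(z) = z² + 2z is a nonconstant polynomial, hence surjective onto ℂ. So e^{g(z)} takes every value in {e^w : w ∈ ℂ} = ℂ ∖ {0}. Adding -1 shifts the range to ℂ ∖ {-1}. f omits exactly -1.

Omitted value: -1.


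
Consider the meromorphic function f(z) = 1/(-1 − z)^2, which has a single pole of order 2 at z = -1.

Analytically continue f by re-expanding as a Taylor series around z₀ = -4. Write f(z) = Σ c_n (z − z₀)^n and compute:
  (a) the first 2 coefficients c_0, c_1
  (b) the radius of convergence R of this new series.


Let w = z − z₀, so z = z₀ + w.
Then -1 − z = -1 − (z₀ + w) = (-1 − z₀) − w = 3 − w.
f(z) = 1/(3 − w)^2 = (1/(3)^2) · (1 − w/(3))^{−2}.
By the binomial series (1−u)^{−2} = Σ_{n≥0} C(n+1, 1) u^n for |u|<1, with u = w/(3):
  c_n = C(n+1, 1) / (3)^(n+2).
  c_0 = 1/(3)^2 = 1/9.
  c_1 = 2/(3)^3 = 2/27.
The series is valid for |w/d| < 1, i.e. |z − z₀| < |d|.
Radius of convergence: R = |-1 − z₀| = |3| = 3 (distance from z₀ to the singularity z = -1).

c_0 = 1/9, c_1 = 2/27; R = 3.


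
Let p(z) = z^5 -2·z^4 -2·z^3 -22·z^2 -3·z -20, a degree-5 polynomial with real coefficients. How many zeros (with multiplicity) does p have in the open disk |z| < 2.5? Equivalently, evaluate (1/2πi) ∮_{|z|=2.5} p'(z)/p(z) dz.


The zeros of p are: 4, (-1 + 2i), (-1 - 2i), (0 + 1i), (0 - 1i).
Their magnitudes are: 4, 2.236, 2.236, 1, 1.
Zeros with |z| < R = 2.5: (-1 + 2i), (-1 - 2i), (0 + 1i), (0 - 1i).
Count = 4.
By the argument principle, (1/2πi) ∮_{|z|=R} p'(z)/p(z) dz equals exactly this count.

Number of zeros inside |z| < 2.5: 4.


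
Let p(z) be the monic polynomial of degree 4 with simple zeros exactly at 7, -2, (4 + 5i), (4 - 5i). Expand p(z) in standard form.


The polynomial is p(z) = ∏_{α ∈ S} (z − α), where S = {7, -2, (4 + 5i), (4 - 5i)}.
Expanding the product yields: p(z) = z^4 -13·z^3 + 67·z^2 -93·z -574.
Note conjugate pairs combine to real quadratics: (z − (4+5i))(z − (4−5i)) = z² − 8z + 41.
The resulting polynomial has degree 4 and real coefficients as required.

p(z) = z^4 -13·z^3 + 67·z^2 -93·z -574.


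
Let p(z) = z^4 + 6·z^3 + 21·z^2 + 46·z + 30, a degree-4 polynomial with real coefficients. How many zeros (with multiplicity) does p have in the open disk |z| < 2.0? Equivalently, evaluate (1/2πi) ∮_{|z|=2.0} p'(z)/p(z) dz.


The zeros of p are: -1, -3, (-1 + 3i), (-1 - 3i).
Their magnitudes are: 1, 3, 3.162, 3.162.
Zeros with |z| < R = 2.0: -1.
Count = 1.
By the argument principle, (1/2πi) ∮_{|z|=R} p'(z)/p(z) dz equals exactly this count.

Number of zeros inside |z| < 2.0: 1.


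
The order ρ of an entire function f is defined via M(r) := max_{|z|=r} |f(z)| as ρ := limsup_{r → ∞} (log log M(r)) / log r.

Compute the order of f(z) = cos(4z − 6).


cos(w) is a linear combination of e^{iw} and e^{−iw} (or e^w, e^{−w} in the hyperbolic case), so |cos(w)| ≤ e^{|w|}. With w = 4z − 6, |w| ≤ 4|z| + 6 = 4r + 6 on |z| = r, giving M(r) ≤ e^{4r + 6}, so ρ ≤ 1. On a suitable ray (z = it for sin/cos; z = t for sinh/cosh, t real → ∞), |cos(4z − 6)| grows like e^{4|t|}/2, so ρ ≥ 1. Hence ρ = 1.
Therefore ρ = 1.

Order ρ = 1.


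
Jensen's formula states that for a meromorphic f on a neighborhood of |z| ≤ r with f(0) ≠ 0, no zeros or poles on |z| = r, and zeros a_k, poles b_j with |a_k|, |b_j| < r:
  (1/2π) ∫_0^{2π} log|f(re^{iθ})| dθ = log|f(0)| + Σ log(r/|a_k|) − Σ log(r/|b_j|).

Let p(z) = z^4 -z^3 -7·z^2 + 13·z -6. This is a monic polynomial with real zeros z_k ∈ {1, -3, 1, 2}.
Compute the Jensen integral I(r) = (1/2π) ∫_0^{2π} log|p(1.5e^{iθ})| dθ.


Zeros: -3, 1, 1, 2; r = 1.5.
Inside |z| < r: 1, 1. Outside (|z| ≥ r): -3, 2.
p(0) = -6, so log|p(0)| = log(6) = 1.7918.
Apply Jensen: I(r) = log|p(0)| + Σ_k log(r/|z_k|), summed over zeros inside |z| < r.
  log(r/|z_k|) for z_k = 1: log(1.5/1) = 0.4055
  log(r/|z_k|) for z_k = 1: log(1.5/1) = 0.4055
  Outside zeros (-3, 2) contribute nothing to the Jensen sum.
Sum over inside zeros: 0.8109.
I(r) = log|p(0)| + (inside sum) = 1.7918 + 0.8109 = 2.6027.
Note: since some zeros are outside |z| ≤ r, the simplified n·log(r) form does NOT apply — only the inside zeros contribute.

I(r) ≈ 2.6027.
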